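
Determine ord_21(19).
Powers of 19 mod 21: 19^1≡19, 19^2≡4, 19^3≡13, 19^4≡16, 19^5≡10, 19^6≡1. ord_21(19) = 6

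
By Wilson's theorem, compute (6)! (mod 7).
By Wilson's theorem, (6)! ≡ -1 ≡ 6 (mod 7)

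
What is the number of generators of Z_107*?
Number of primitive roots mod 107 = φ(p-1) = φ(106) = 52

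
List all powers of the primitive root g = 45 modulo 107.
45^1, 45^2, ..., 45^{106} mod 107: [45, 99, 68, 64, 98, 23, 72, 30, 66, 81, 7, 101, 51, 48, 20, 44, 54, 76, 103, 34, 32, 49, 65, 36, 15, 33, 94, 57, 104, 79, 24, 10, 22, 27, 38, 105, 17, 16, 78, 86, 18, 61, 70, 47, 82, 52, 93, 12, 5, 11, 67, 19, 106, 62, 8, 39, 43, 9, 84, 35, 77, 41, 26, 100, 6, 56, 59, 87, 63, 53, 31, 4, 73, 75, 58, 42, 71, 92, 74, 13, 50, 3, 28, 83, 97, 85, 80, 69, 2, 90, 91, 29, 21, 89, 46, 37, 60, 25, 55, 14, 95, 102, 96, 40, 88, 1]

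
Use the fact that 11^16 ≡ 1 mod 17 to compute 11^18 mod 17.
By Fermat: 11^{16} ≡ 1 mod 17. So 11^{18} = 11^{16} · 11^{2} ≡ 11^{2} ≡ 2 mod 17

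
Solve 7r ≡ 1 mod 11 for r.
Since 11 is prime, by Fermat 7^(-1) ≡ 7^{9} ≡ 8 mod 11. Verify: 7 × 8 = 56 ≡ 1 mod 11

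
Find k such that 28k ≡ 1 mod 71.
Since 71 is prime, by Fermat 28^(-1) ≡ 28^{69} ≡ 33 mod 71. Verify: 28 × 33 = 924 ≡ 1 mod 71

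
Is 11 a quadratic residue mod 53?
By Euler's criterion: 11^{26} ≡ 1 mod 53. Since this equals 1, 11 is a QR.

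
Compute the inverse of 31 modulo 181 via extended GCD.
Extended GCD: 31(-35) + 181(6) = 1. So 31^(-1) ≡ -35 ≡ 146 mod 181. Verify: 31 × 146 = 4526 ≡ 1 mod 181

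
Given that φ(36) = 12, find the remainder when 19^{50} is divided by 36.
By Euler: 19^{12} ≡ 1 (mod 36) since gcd(19, 36) = 1. 50 = 4×12 + 2. So 19^{50} ≡ 19^{2} ≡ 1 (mod 36)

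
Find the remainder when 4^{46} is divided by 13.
By Fermat: 4^{12} ≡ 1 mod 13. 46 = 3×12 + 10. So 4^{46} ≡ 4^{10} ≡ 9 mod 13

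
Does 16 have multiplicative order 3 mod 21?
Powers of 16 mod 21: 16^1≡16, 16^2≡4, 16^3≡1. First k with 16^k≡1 is k=3. Yes, ord_21(16) = 3.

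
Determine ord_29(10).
Powers of 10 mod 29: 10^1≡10, 10^2≡13, 10^3≡14, 10^4≡24, 10^5≡8, 10^6≡22, 10^7≡17, 10^8≡25, 10^9≡18, 10^10≡6, 10^11≡2, 10^12≡20, 10^13≡26, 10^14≡28, 10^15≡19, 10^16≡16, 10^17≡15, 10^18≡5, 10^19≡21, 10^20≡7, 10^21≡12, 10^22≡4, 10^23≡11, 10^24≡23, 10^25≡27, 10^26≡9, 10^27≡3, 10^28≡1. ord_29(10) = 28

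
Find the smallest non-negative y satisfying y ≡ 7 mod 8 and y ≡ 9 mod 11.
M = 8 × 11 = 88. M₁ = 11, y₁ ≡ 3 mod 8. M₂ = 8, y₂ ≡ 7 mod 11. y = 7×11×3 + 9×8×7 ≡ 31 mod 88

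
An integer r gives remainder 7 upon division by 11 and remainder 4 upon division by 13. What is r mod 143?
M = 11 × 13 = 143. M₁ = 13, y₁ ≡ 6 mod 11. M₂ = 11, y₂ ≡ 6 mod 13. r = 7×13×6 + 4×11×6 ≡ 95 mod 143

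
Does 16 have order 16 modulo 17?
16^{2} ≡ 1 mod 17 and 2 < 16, so ord_17(16) = 2 ≠ 16 and 16 is not a primitive root.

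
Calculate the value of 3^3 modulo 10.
3^{3} = 27 ≡ 7 (mod 10)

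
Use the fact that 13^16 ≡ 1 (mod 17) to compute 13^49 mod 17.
By Fermat: 13^{16} ≡ 1 (mod 17). 49 = 3×16 + 1. So 13^{49} ≡ 13^{1} ≡ 13 (mod 17)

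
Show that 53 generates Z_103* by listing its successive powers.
53^1, 53^2, ..., 53^{102} mod 103: [53, 28, 42, 63, 43, 13, 71, 55, 31, 98, 44, 66, 99, 97, 94, 38, 57, 34, 51, 25, 89, 82, 20, 30, 45, 16, 24, 36, 54, 81, 70, 2, 3, 56, 84, 23, 86, 26, 39, 7, 62, 93, 88, 29, 95, 91, 85, 76, 11, 68, 102, 50, 75, 61, 40, 60, 90, 32, 48, 72, 5, 59, 37, 4, 6, 9, 65, 46, 69, 52, 78, 14, 21, 83, 73, 58, 87, 79, 67, 49, 22, 33, 101, 100, 47, 19, 80, 17, 77, 64, 96, 41, 10, 15, 74, 8, 12, 18, 27, 92, 35, 1]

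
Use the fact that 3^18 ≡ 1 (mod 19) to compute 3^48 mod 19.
By Fermat: 3^{18} ≡ 1 (mod 19). 48 = 2×18 + 12. So 3^{48} ≡ 3^{12} ≡ 11 (mod 19)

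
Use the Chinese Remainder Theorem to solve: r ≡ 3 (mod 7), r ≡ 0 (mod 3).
M = 7 × 3 = 21. M₁ = 3, y₁ ≡ 5 (mod 7). M₂ = 7, y₂ ≡ 1 (mod 3). r = 3×3×5 + 0×7×1 ≡ 3 (mod 21)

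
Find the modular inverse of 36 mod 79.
Since 79 is prime, by Fermat 36^(-1) ≡ 36^{77} ≡ 11 mod 79. Verify: 36 × 11 = 396 ≡ 1 mod 79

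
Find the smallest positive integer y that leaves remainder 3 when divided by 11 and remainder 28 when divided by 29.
M = 11 × 29 = 319. M₁ = 29, y₁ ≡ 8 mod 11. M₂ = 11, y₂ ≡ 8 mod 29. y = 3×29×8 + 28×11×8 ≡ 289 mod 319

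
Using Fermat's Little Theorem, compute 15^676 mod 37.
By Fermat: 15^{36} ≡ 1 mod 37. 676 ≡ 28 mod 36. So 15^{676} ≡ 15^{28} ≡ 16 mod 37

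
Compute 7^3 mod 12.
7^{3} = 343 ≡ 7 (mod 12)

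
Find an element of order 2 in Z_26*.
25 has order 2 mod 26 since 25^{2} ≡ 1 mod 26 and no smaller power works.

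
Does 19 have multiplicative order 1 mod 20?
Powers of 19 mod 20: 19^1≡19, 19^2≡1. 19^1≡19≢1, so ord ≠ 1. No, the actual order is 2.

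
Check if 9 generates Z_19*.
9^{9} ≡ 1 (mod 19) and 9 < 18, so ord_19(9) = 9 ≠ 18 and 9 is not a primitive root.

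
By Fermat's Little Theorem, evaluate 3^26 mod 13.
By Fermat: 3^{12} ≡ 1 (mod 13). 26 = 2×12 + 2. So 3^{26} ≡ 3^{2} ≡ 9 (mod 13)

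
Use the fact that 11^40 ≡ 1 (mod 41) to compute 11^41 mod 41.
By Fermat: 11^{40} ≡ 1 (mod 41). So 11^{41} = 11^{40} · 11^{1} ≡ 11^{1} ≡ 11 (mod 41)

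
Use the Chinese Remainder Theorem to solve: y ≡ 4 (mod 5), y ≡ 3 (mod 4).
M = 5 × 4 = 20. M₁ = 4, y₁ ≡ 4 (mod 5). M₂ = 5, y₂ ≡ 1 (mod 4). y = 4×4×4 + 3×5×1 ≡ 19 (mod 20)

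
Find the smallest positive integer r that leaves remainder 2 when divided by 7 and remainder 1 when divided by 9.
M = 7 × 9 = 63. M₁ = 9, y₁ ≡ 4 (mod 7). M₂ = 7, y₂ ≡ 4 (mod 9). r = 2×9×4 + 1×7×4 ≡ 37 (mod 63)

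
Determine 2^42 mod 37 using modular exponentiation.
Using Fermat: 2^{36} ≡ 1 mod 37. 42 ≡ 6 mod 36. So 2^{42} ≡ 2^{6} ≡ 27 mod 37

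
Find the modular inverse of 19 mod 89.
Since 89 is prime, by Fermat 19^(-1) ≡ 19^{87} ≡ 75 (mod 89). Verify: 19 × 75 = 1425 ≡ 1 (mod 89)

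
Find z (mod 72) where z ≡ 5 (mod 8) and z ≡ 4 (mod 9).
M = 8 × 9 = 72. M₁ = 9, y₁ ≡ 1 (mod 8). M₂ = 8, y₂ ≡ 8 (mod 9). z = 5×9×1 + 4×8×8 ≡ 13 (mod 72)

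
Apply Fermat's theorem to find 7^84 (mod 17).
By Fermat: 7^{16} ≡ 1 (mod 17). 84 = 5×16 + 4. So 7^{84} ≡ 7^{4} ≡ 4 (mod 17)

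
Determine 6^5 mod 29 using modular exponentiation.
By repeated squaring mod 29: 6^{1}≡6, 6^{2}≡7, 6^{4}≡20. Then 6^{5} = 6^{4+1} ≡ 20 × 6 ≡ 4 mod 29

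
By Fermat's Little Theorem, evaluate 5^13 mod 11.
By Fermat: 5^{10} ≡ 1 mod 11. So 5^{13} = 5^{10} · 5^{3} ≡ 5^{3} ≡ 4 mod 11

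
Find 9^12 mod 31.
By repeated squaring mod 31: 9^{1}≡9, 9^{2}≡19, 9^{4}≡20, 9^{8}≡28. Then 9^{12} = 9^{8+4} ≡ 28 × 20 ≡ 2 mod 31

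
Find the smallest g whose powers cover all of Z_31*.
g = 3. Powers: [3, 9, 27, 19, 26, 16, 17, 20, 29, 25, ...] generates all 30 non-zero residues.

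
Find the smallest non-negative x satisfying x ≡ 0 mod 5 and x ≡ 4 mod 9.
M = 5 × 9 = 45. M₁ = 9, y₁ ≡ 4 mod 5. M₂ = 5, y₂ ≡ 2 mod 9. x = 0×9×4 + 4×5×2 ≡ 40 mod 45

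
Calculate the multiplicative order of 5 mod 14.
Powers of 5 mod 14: 5^1≡5, 5^2≡11, 5^3≡13, 5^4≡9, 5^5≡3, 5^6≡1. So the order of 5 is 6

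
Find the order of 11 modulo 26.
Powers of 11 mod 26: 11^1≡11, 11^2≡17, 11^3≡5, 11^4≡3, 11^5≡7, 11^6≡25, 11^7≡15, 11^8≡9, 11^9≡21, 11^10≡23, 11^11≡19, 11^12≡1. So the order of 11 is 12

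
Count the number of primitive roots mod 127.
Number of primitive roots mod 127 = φ(p-1) = φ(126) = 36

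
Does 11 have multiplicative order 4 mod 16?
Powers of 11 mod 16: 11^1≡11, 11^2≡9, 11^3≡3, 11^4≡1. First k with 11^k≡1 is k=4. Yes, ord_16(11) = 4.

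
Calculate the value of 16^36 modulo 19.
Using Fermat: 16^{18} ≡ 1 mod 19. 36 ≡ 0 mod 18. So 16^{36} ≡ 16^{0} ≡ 1 mod 19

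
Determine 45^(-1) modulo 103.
Since 103 is prime, by Fermat 45^(-1) ≡ 45^{101} ≡ 87 (mod 103). Verify: 45 × 87 = 3915 ≡ 1 (mod 103)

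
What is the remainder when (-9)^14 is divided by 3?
By repeated squaring mod 3: (-9)^{1}≡0, (-9)^{2}≡0, (-9)^{4}≡0, (-9)^{8}≡0. Then (-9)^{14} = (-9)^{8+4+2} ≡ 0 × 0 × 0 ≡ 0 mod 3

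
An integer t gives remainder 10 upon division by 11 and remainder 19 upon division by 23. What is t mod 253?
M = 11 × 23 = 253. M₁ = 23, y₁ ≡ 1 mod 11. M₂ = 11, y₂ ≡ 21 mod 23. t = 10×23×1 + 19×11×21 ≡ 65 mod 253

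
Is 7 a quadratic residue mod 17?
By Euler's criterion: 7^{8} ≡ 16 (mod 17). Since this equals -1 (≡ 16), 7 is not a QR.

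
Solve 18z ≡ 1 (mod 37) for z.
Since 37 is prime, by Fermat 18^(-1) ≡ 18^{35} ≡ 35 (mod 37). Verify: 18 × 35 = 630 ≡ 1 (mod 37)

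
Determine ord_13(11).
Powers of 11 mod 13: 11^1≡11, 11^2≡4, 11^3≡5, 11^4≡3, 11^5≡7, 11^6≡12, 11^7≡2, 11^8≡9, 11^9≡8, 11^10≡10, 11^11≡6, 11^12≡1. Order = 12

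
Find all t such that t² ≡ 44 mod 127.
The square roots of 44 mod 127 are 60 and 67. Verify: 60² = 3600 ≡ 44 mod 127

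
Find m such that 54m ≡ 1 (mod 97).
Since 97 is prime, by Fermat 54^(-1) ≡ 54^{95} ≡ 9 (mod 97). Verify: 54 × 9 = 486 ≡ 1 (mod 97)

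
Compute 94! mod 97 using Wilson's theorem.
(96)! = (94)! × (95) × (96) ≡ -1 mod 97. So (94)! ≡ -1 × [(96)(95)]^(-1) ≡ 48 mod 97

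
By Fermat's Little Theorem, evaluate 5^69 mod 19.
By Fermat: 5^{18} ≡ 1 mod 19. 69 = 3×18 + 15. So 5^{69} ≡ 5^{15} ≡ 7 mod 19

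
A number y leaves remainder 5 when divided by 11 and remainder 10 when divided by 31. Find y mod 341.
M = 11 × 31 = 341. M₁ = 31, y₁ ≡ 5 mod 11. M₂ = 11, y₂ ≡ 17 mod 31. y = 5×31×5 + 10×11×17 ≡ 258 mod 341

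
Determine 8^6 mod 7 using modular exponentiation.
Using Fermat: 8^{6} ≡ 1 (mod 7). 6 ≡ 0 (mod 6). So 8^{6} ≡ 8^{0} ≡ 1 (mod 7)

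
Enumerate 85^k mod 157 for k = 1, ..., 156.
85^1, 85^2, ..., 85^{156} mod 157: [85, 3, 98, 9, 137, 27, 97, 81, 134, 86, 88, 101, 107, 146, 7, 124, 21, 58, 63, 17, 32, 51, 96, 153, 131, 145, 79, 121, 80, 49, 83, 147, 92, 127, 119, 67, 43, 44, 129, 132, 73, 82, 62, 89, 29, 110, 87, 16, 104, 48, 155, 144, 151, 118, 139, 40, 103, 120, 152, 46, 142, 138, 112, 100, 22, 143, 66, 115, 41, 31, 123, 93, 55, 122, 8, 52, 24, 156, 72, 154, 59, 148, 20, 130, 60, 76, 23, 71, 69, 56, 50, 11, 150, 33, 136, 99, 94, 140, 125, 106, 61, 4, 26, 12, 78, 36, 77, 108, 74, 10, 65, 30, 38, 90, 114, 113, 28, 25, 84, 75, 95, 68, 128, 47, 70, 141, 53, 109, 2, 13, 6, 39, 18, 117, 54, 37, 5, 111, 15, 19, 45, 57, 135, 14, 91, 42, 116, 126, 34, 64, 102, 35, 149, 105, 133, 1]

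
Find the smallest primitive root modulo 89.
g = 3. Powers: [3, 9, 27, 81, 65, 17, 51, 64, 14, ...] generates all 88 non-zero residues.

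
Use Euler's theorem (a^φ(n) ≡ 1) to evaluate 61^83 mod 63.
By Euler: 61^{36} ≡ 1 (mod 63) since gcd(61, 63) = 1. 83 = 2×36 + 11. So 61^{83} ≡ 61^{11} ≡ 31 (mod 63)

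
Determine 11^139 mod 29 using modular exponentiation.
Using Fermat: 11^{28} ≡ 1 mod 29. 139 ≡ 27 mod 28. So 11^{139} ≡ 11^{27} ≡ 8 mod 29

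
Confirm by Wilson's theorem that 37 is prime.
(36)! mod 37 = 36. Since this equals -1 mod 37, Wilson confirms 37 is prime.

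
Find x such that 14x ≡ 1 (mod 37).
Since 37 is prime, by Fermat 14^(-1) ≡ 14^{35} ≡ 8 (mod 37). Verify: 14 × 8 = 112 ≡ 1 (mod 37)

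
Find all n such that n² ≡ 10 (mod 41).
The square roots of 10 mod 41 are 16 and 25. Verify: 16² = 256 ≡ 10 (mod 41)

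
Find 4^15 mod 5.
Using Fermat: 4^{4} ≡ 1 mod 5. 15 ≡ 3 mod 4. So 4^{15} ≡ 4^{3} ≡ 4 mod 5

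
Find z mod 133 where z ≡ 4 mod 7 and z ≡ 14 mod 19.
M = 7 × 19 = 133. M₁ = 19, y₁ ≡ 3 mod 7. M₂ = 7, y₂ ≡ 11 mod 19. z = 4×19×3 + 14×7×11 ≡ 109 mod 133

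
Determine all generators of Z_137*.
There are φ(136) = 64 primitive roots mod 137: {3, 5, 6, 12, 13, 20, 21, 23, 24, 26, 27, 29, 31, 33, 35, 40, 42, 43, 45, 46, 47, 48, 51, 52, 53, 54, 55, 57, 58, 62, 66, 67, 70, 71, 75, 79, 80, 82, 83, 84, 85, 86, 89, 90, 91, 92, 94, 95, 97, 102, 104, 106, 108, 110, 111, 113, 114, 116, 117, 124, 125, 131, 132, 134}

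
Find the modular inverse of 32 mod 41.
Since 41 is prime, by Fermat 32^(-1) ≡ 32^{39} ≡ 9 (mod 41). Verify: 32 × 9 = 288 ≡ 1 (mod 41)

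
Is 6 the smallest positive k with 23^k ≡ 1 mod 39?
Powers of 23 mod 39: 23^1≡23, 23^2≡22, 23^3≡38, 23^4≡16, 23^5≡17, 23^6≡1. First k with 23^k≡1 is k=6. Yes, ord_39(23) = 6.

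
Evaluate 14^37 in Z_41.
By repeated squaring (mod 41): 14^{1}≡14, 14^{2}≡32, 14^{4}≡40, 14^{8}≡1, 14^{16}≡1, 14^{32}≡1. Then 14^{37} = 14^{32+4+1} ≡ 1 × 40 × 14 ≡ 27 (mod 41)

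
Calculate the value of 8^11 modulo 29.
By repeated squaring mod 29: 8^{1}≡8, 8^{2}≡6, 8^{4}≡7, 8^{8}≡20. Then 8^{11} = 8^{8+2+1} ≡ 20 × 6 × 8 ≡ 3 mod 29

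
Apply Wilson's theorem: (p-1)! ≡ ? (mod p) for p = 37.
By Wilson's theorem, (36)! ≡ -1 ≡ 36 (mod 37)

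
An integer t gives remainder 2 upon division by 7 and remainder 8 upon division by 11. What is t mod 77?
M = 7 × 11 = 77. M₁ = 11, y₁ ≡ 2 mod 7. M₂ = 7, y₂ ≡ 8 mod 11. t = 2×11×2 + 8×7×8 ≡ 30 mod 77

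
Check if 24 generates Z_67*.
24^{11} ≡ 1 mod 67 and 11 < 66, so ord_67(24) = 11 ≠ 66 and 24 is not a primitive root.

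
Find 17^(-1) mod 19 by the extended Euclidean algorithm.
Extended GCD: 17(9) + 19(-8) = 1. So 17^(-1) ≡ 9 mod 19. Verify: 17 × 9 = 153 ≡ 1 mod 19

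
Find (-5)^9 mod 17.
By repeated squaring mod 17: (-5)^{1}≡12, (-5)^{2}≡8, (-5)^{4}≡13, (-5)^{8}≡16. Then (-5)^{9} = (-5)^{8+1} ≡ 16 × 12 ≡ 5 mod 17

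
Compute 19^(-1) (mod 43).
Since 43 is prime, by Fermat 19^(-1) ≡ 19^{41} ≡ 34 (mod 43). Verify: 19 × 34 = 646 ≡ 1 (mod 43)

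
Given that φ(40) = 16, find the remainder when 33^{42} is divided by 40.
By Euler: 33^{16} ≡ 1 (mod 40) since gcd(33, 40) = 1. 42 = 2×16 + 10. So 33^{42} ≡ 33^{10} ≡ 9 (mod 40)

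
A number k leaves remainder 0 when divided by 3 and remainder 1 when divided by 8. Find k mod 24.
M = 3 × 8 = 24. M₁ = 8, y₁ ≡ 2 mod 3. M₂ = 3, y₂ ≡ 3 mod 8. k = 0×8×2 + 1×3×3 ≡ 9 mod 24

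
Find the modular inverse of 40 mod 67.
Since 67 is prime, by Fermat 40^(-1) ≡ 40^{65} ≡ 62 (mod 67). Verify: 40 × 62 = 2480 ≡ 1 (mod 67)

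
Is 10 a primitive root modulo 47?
ord_47(10) divides 46. For each prime q|46: 10^{23}≡46, 10^{2}≡6, none ≡ 1. So 10 has order 46 and is a primitive root mod 47.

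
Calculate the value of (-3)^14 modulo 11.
Using Fermat: (-3)^{10} ≡ 1 mod 11. 14 ≡ 4 mod 10. So (-3)^{14} ≡ (-3)^{4} ≡ 4 mod 11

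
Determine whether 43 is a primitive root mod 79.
ord_79(43) divides 78. For each prime q|78: 43^{39}≡78, 43^{26}≡23, 43^{6}≡62, none ≡ 1. So 43 has order 78 and is a primitive root mod 79.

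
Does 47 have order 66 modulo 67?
47^{33} ≡ 1 (mod 67) and 33 < 66, so ord_67(47) = 33 ≠ 66 and 47 is not a primitive root.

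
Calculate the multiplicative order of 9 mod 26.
Powers of 9 mod 26: 9^1≡9, 9^2≡3, 9^3≡1. So the order of 9 is 3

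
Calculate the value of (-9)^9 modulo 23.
By repeated squaring (mod 23): (-9)^{1}≡14, (-9)^{2}≡12, (-9)^{4}≡6, (-9)^{8}≡13. Then (-9)^{9} = (-9)^{8+1} ≡ 13 × 14 ≡ 21 (mod 23)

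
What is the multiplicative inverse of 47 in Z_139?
Since 139 is prime, by Fermat 47^(-1) ≡ 47^{137} ≡ 71 mod 139. Verify: 47 × 71 = 3337 ≡ 1 mod 139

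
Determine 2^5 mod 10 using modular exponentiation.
By repeated squaring (mod 10): 2^{1}≡2, 2^{2}≡4, 2^{4}≡6. Then 2^{5} = 2^{4+1} ≡ 6 × 2 ≡ 2 (mod 10)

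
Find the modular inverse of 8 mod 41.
Since 41 is prime, by Fermat 8^(-1) ≡ 8^{39} ≡ 36 (mod 41). Verify: 8 × 36 = 288 ≡ 1 (mod 41)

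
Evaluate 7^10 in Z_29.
By repeated squaring (mod 29): 7^{1}≡7, 7^{2}≡20, 7^{4}≡23, 7^{8}≡7. Then 7^{10} = 7^{8+2} ≡ 7 × 20 ≡ 24 (mod 29)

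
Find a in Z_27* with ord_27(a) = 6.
8 has order 6 mod 27 since 8^{6} ≡ 1 (mod 27) and no smaller power works.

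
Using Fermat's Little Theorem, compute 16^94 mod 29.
By Fermat: 16^{28} ≡ 1 (mod 29). 94 = 3×28 + 10. So 16^{94} ≡ 16^{10} ≡ 7 (mod 29)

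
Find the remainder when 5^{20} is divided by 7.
By Fermat: 5^{6} ≡ 1 (mod 7). 20 = 3×6 + 2. So 5^{20} ≡ 5^{2} ≡ 4 (mod 7)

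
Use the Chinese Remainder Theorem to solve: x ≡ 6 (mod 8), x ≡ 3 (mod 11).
M = 8 × 11 = 88. M₁ = 11, y₁ ≡ 3 (mod 8). M₂ = 8, y₂ ≡ 7 (mod 11). x = 6×11×3 + 3×8×7 ≡ 14 (mod 88)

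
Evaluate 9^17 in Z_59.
By repeated squaring mod 59: 9^{1}≡9, 9^{2}≡22, 9^{4}≡12, 9^{8}≡26, 9^{16}≡27. Then 9^{17} = 9^{16+1} ≡ 27 × 9 ≡ 7 mod 59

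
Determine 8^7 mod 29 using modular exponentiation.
By repeated squaring mod 29: 8^{1}≡8, 8^{2}≡6, 8^{4}≡7. Then 8^{7} = 8^{4+2+1} ≡ 7 × 6 × 8 ≡ 17 mod 29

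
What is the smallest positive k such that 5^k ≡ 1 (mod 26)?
Powers of 5 mod 26: 5^1≡5, 5^2≡25, 5^3≡21, 5^4≡1. ord_26(5) = 4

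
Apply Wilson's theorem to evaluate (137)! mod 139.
(138)! = (137)! × (138) ≡ -1 mod 139. So (137)! ≡ -1 × (138)^(-1) ≡ (-1)×(-1) = 1 mod 139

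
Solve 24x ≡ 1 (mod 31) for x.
Since 31 is prime, by Fermat 24^(-1) ≡ 24^{29} ≡ 22 (mod 31). Verify: 24 × 22 = 528 ≡ 1 (mod 31)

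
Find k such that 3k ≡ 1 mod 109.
Since 109 is prime, by Fermat 3^(-1) ≡ 3^{107} ≡ 73 mod 109. Verify: 3 × 73 = 219 ≡ 1 mod 109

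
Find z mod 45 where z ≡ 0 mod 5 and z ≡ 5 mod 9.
M = 5 × 9 = 45. M₁ = 9, y₁ ≡ 4 mod 5. M₂ = 5, y₂ ≡ 2 mod 9. z = 0×9×4 + 5×5×2 ≡ 5 mod 45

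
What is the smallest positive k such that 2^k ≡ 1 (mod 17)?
Powers of 2 mod 17: 2^1≡2, 2^2≡4, 2^3≡8, 2^4≡16, 2^5≡15, 2^6≡13, 2^7≡9, 2^8≡1. Order = 8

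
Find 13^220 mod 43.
Using Fermat: 13^{42} ≡ 1 mod 43. 220 ≡ 10 mod 42. So 13^{220} ≡ 13^{10} ≡ 15 mod 43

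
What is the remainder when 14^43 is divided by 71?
By repeated squaring (mod 71): 14^{1}≡14, 14^{2}≡54, 14^{4}≡5, 14^{8}≡25, 14^{16}≡57, 14^{32}≡54. Then 14^{43} = 14^{32+8+2+1} ≡ 54 × 25 × 54 × 14 ≡ 46 (mod 71)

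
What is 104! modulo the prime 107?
(106)! = (104)! × (105) × (106) ≡ -1 mod 107. So (104)! ≡ -1 × [(106)(105)]^(-1) ≡ 53 mod 107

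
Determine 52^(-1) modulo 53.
Since 53 is prime, by Fermat 52^(-1) ≡ 52^{51} ≡ 52 mod 53. Verify: 52 × 52 = 2704 ≡ 1 mod 53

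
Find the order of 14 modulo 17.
Powers of 14 mod 17: 14^1≡14, 14^2≡9, 14^3≡7, 14^4≡13, 14^5≡12, 14^6≡15, 14^7≡6, 14^8≡16, 14^9≡3, 14^10≡8, 14^11≡10, 14^12≡4, 14^13≡5, 14^14≡2, 14^15≡11, 14^16≡1. ord_17(14) = 16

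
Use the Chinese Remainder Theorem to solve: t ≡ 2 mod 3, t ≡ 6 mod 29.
M = 3 × 29 = 87. M₁ = 29, y₁ ≡ 2 mod 3. M₂ = 3, y₂ ≡ 10 mod 29. t = 2×29×2 + 6×3×10 ≡ 35 mod 87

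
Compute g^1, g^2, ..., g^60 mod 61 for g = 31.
31^1, 31^2, ..., 31^{60} mod 61: [31, 46, 23, 42, 21, 41, 51, 56, 28, 14, 7, 34, 17, 39, 50, 25, 43, 52, 26, 13, 37, 49, 55, 58, 29, 45, 53, 57, 59, 60, 30, 15, 38, 19, 40, 20, 10, 5, 33, 47, 54, 27, 44, 22, 11, 36, 18, 9, 35, 48, 24, 12, 6, 3, 32, 16, 8, 4, 2, 1]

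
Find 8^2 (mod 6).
8^{2} = 64 ≡ 4 (mod 6)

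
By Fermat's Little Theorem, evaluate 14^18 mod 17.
By Fermat: 14^{16} ≡ 1 (mod 17). So 14^{18} = 14^{16} · 14^{2} ≡ 14^{2} ≡ 9 (mod 17)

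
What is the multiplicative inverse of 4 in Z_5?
Since 5 is prime, by Fermat 4^(-1) ≡ 4^{3} ≡ 4 mod 5. Verify: 4 × 4 = 16 ≡ 1 mod 5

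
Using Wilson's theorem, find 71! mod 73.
(72)! = (71)! × (72) ≡ -1 mod 73. So (71)! ≡ -1 × (72)^(-1) ≡ (-1)×(-1) = 1 mod 73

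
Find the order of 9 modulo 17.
Powers of 9 mod 17: 9^1≡9, 9^2≡13, 9^3≡15, 9^4≡16, 9^5≡8, 9^6≡4, 9^7≡2, 9^8≡1. So the order of 9 is 8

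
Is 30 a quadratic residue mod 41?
By Euler's criterion: 30^{20} ≡ 40 mod 41. Since this equals -1 (≡ 40), 30 is not a QR.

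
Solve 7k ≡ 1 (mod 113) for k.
Since 113 is prime, by Fermat 7^(-1) ≡ 7^{111} ≡ 97 (mod 113). Verify: 7 × 97 = 679 ≡ 1 (mod 113)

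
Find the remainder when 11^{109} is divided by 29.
By Fermat: 11^{28} ≡ 1 mod 29. 109 = 3×28 + 25. So 11^{109} ≡ 11^{25} ≡ 19 mod 29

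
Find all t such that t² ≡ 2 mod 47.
The square roots of 2 mod 47 are 7 and 40. Verify: 7² = 49 ≡ 2 mod 47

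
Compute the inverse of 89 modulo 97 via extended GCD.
Extended GCD: 89(12) + 97(-11) = 1. So 89^(-1) ≡ 12 (mod 97). Verify: 89 × 12 = 1068 ≡ 1 (mod 97)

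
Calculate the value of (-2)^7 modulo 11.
By repeated squaring (mod 11): (-2)^{1}≡9, (-2)^{2}≡4, (-2)^{4}≡5. Then (-2)^{7} = (-2)^{4+2+1} ≡ 5 × 4 × 9 ≡ 4 (mod 11)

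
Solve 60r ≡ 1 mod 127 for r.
Since 127 is prime, by Fermat 60^(-1) ≡ 60^{125} ≡ 36 mod 127. Verify: 60 × 36 = 2160 ≡ 1 mod 127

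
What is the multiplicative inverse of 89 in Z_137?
Since 137 is prime, by Fermat 89^(-1) ≡ 89^{135} ≡ 117 (mod 137). Verify: 89 × 117 = 10413 ≡ 1 (mod 137)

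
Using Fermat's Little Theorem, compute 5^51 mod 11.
By Fermat: 5^{10} ≡ 1 (mod 11). 51 = 5×10 + 1. So 5^{51} ≡ 5^{1} ≡ 5 (mod 11)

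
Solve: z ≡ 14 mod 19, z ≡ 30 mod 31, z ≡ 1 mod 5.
M = 19 × 31 × 5 = 2945. M₁ = 155, y₁ ≡ 13 mod 19. M₂ = 95, y₂ ≡ 16 mod 31. M₃ = 589, y₃ ≡ 4 mod 5. z = 14×155×13 + 30×95×16 + 1×589×4 ≡ 2541 mod 2945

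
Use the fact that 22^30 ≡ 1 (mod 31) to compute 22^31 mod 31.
By Fermat: 22^{30} ≡ 1 (mod 31). So 22^{31} = 22^{30} · 22^{1} ≡ 22^{1} ≡ 22 (mod 31)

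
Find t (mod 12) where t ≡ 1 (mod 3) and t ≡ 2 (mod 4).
M = 3 × 4 = 12. M₁ = 4, y₁ ≡ 1 (mod 3). M₂ = 3, y₂ ≡ 3 (mod 4). t = 1×4×1 + 2×3×3 ≡ 10 (mod 12)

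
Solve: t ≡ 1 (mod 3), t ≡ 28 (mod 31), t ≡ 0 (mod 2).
M = 3 × 31 × 2 = 186. M₁ = 62, y₁ ≡ 2 (mod 3). M₂ = 6, y₂ ≡ 26 (mod 31). M₃ = 93, y₃ ≡ 1 (mod 2). t = 1×62×2 + 28×6×26 + 0×93×1 ≡ 28 (mod 186)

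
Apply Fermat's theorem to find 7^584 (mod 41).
By Fermat: 7^{40} ≡ 1 (mod 41). 584 ≡ 24 (mod 40). So 7^{584} ≡ 7^{24} ≡ 18 (mod 41)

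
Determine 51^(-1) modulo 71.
Since 71 is prime, by Fermat 51^(-1) ≡ 51^{69} ≡ 39 (mod 71). Verify: 51 × 39 = 1989 ≡ 1 (mod 71)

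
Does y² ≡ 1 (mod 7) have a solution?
By Euler's criterion: 1^{3} ≡ 1 (mod 7). Since this equals 1, 1 is a QR.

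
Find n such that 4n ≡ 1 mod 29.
Since 29 is prime, by Fermat 4^(-1) ≡ 4^{27} ≡ 22 mod 29. Verify: 4 × 22 = 88 ≡ 1 mod 29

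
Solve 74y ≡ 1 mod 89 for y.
Since 89 is prime, by Fermat 74^(-1) ≡ 74^{87} ≡ 83 mod 89. Verify: 74 × 83 = 6142 ≡ 1 mod 89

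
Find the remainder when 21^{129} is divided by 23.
By Fermat: 21^{22} ≡ 1 mod 23. 129 = 5×22 + 19. So 21^{129} ≡ 21^{19} ≡ 20 mod 23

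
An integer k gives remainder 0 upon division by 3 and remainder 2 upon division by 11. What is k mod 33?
M = 3 × 11 = 33. M₁ = 11, y₁ ≡ 2 mod 3. M₂ = 3, y₂ ≡ 4 mod 11. k = 0×11×2 + 2×3×4 ≡ 24 mod 33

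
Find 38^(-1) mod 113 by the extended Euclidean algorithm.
Extended GCD: 38(3) + 113(-1) = 1. So 38^(-1) ≡ 3 mod 113. Verify: 38 × 3 = 114 ≡ 1 mod 113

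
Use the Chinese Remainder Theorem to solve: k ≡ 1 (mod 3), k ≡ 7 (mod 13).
M = 3 × 13 = 39. M₁ = 13, y₁ ≡ 1 (mod 3). M₂ = 3, y₂ ≡ 9 (mod 13). k = 1×13×1 + 7×3×9 ≡ 7 (mod 39)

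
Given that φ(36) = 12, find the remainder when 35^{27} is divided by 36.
By Euler: 35^{12} ≡ 1 (mod 36) since gcd(35, 36) = 1. 27 = 2×12 + 3. So 35^{27} ≡ 35^{3} ≡ 35 (mod 36)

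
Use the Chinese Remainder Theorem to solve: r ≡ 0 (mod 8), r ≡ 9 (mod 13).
M = 8 × 13 = 104. M₁ = 13, y₁ ≡ 5 (mod 8). M₂ = 8, y₂ ≡ 5 (mod 13). r = 0×13×5 + 9×8×5 ≡ 48 (mod 104)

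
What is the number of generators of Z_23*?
There are φ(23-1) = φ(22) = 10 primitive roots modulo 23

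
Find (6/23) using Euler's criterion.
(6/23) = 6^{11} mod 23 = 1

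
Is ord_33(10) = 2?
Powers of 10 mod 33: 10^1≡10, 10^2≡1. First k with 10^k≡1 is k=2. Yes, ord_33(10) = 2.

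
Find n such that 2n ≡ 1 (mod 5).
Since 5 is prime, by Fermat 2^(-1) ≡ 2^{3} ≡ 3 (mod 5). Verify: 2 × 3 = 6 ≡ 1 (mod 5)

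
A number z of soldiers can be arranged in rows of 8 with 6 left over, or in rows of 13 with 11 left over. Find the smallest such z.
M = 8 × 13 = 104. M₁ = 13, y₁ ≡ 5 (mod 8). M₂ = 8, y₂ ≡ 5 (mod 13). z = 6×13×5 + 11×8×5 ≡ 102 (mod 104)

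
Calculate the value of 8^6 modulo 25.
By repeated squaring mod 25: 8^{1}≡8, 8^{2}≡14, 8^{4}≡21. Then 8^{6} = 8^{4+2} ≡ 21 × 14 ≡ 19 mod 25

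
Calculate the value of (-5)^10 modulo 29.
By repeated squaring (mod 29): (-5)^{1}≡24, (-5)^{2}≡25, (-5)^{4}≡16, (-5)^{8}≡24. Then (-5)^{10} = (-5)^{8+2} ≡ 24 × 25 ≡ 20 (mod 29)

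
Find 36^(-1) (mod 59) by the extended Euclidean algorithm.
Extended GCD: 36(-18) + 59(11) = 1. So 36^(-1) ≡ -18 ≡ 41 (mod 59). Verify: 36 × 41 = 1476 ≡ 1 (mod 59)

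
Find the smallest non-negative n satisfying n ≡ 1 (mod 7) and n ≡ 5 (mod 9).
M = 7 × 9 = 63. M₁ = 9, y₁ ≡ 4 (mod 7). M₂ = 7, y₂ ≡ 4 (mod 9). n = 1×9×4 + 5×7×4 ≡ 50 (mod 63)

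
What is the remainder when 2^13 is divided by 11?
Using Fermat: 2^{10} ≡ 1 (mod 11). 13 ≡ 3 (mod 10). So 2^{13} ≡ 2^{3} ≡ 8 (mod 11)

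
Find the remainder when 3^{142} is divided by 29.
By Fermat: 3^{28} ≡ 1 (mod 29). 142 = 5×28 + 2. So 3^{142} ≡ 3^{2} ≡ 9 (mod 29)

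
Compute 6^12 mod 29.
By repeated squaring (mod 29): 6^{1}≡6, 6^{2}≡7, 6^{4}≡20, 6^{8}≡23. Then 6^{12} = 6^{8+4} ≡ 23 × 20 ≡ 25 (mod 29)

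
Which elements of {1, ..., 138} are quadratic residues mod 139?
QRs mod 139: {1, 4, 5, 6, 7, 9, 11, 13, 16, 20, 24, 25, 28, 29, 30, 31, 34, 35, 36, 37, 38, 41, 42, 44, 45, 46, 47, 49, 51, 52, 54, 55, 57, 63, 64, 65, 66, 67, 69, 71, 77, 78, 79, 80, 81, 83, 86, 89, 91, 96, 99, 100, 106, 107, 112, 113, 116, 117, 118, 120, 121, 122, 124, 125, 127, 129, 131, 136, 137}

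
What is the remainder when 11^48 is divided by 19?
Using Fermat: 11^{18} ≡ 1 (mod 19). 48 ≡ 12 (mod 18). So 11^{48} ≡ 11^{12} ≡ 1 (mod 19)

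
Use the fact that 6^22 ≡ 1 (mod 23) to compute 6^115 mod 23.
By Fermat: 6^{22} ≡ 1 (mod 23). 115 = 5×22 + 5. So 6^{115} ≡ 6^{5} ≡ 2 (mod 23)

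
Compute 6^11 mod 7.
Using Fermat: 6^{6} ≡ 1 (mod 7). 11 ≡ 5 (mod 6). So 6^{11} ≡ 6^{5} ≡ 6 (mod 7)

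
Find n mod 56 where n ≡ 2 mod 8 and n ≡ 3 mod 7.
M = 8 × 7 = 56. M₁ = 7, y₁ ≡ 7 mod 8. M₂ = 8, y₂ ≡ 1 mod 7. n = 2×7×7 + 3×8×1 ≡ 10 mod 56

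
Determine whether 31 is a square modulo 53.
By Euler's criterion: 31^{26} ≡ 52 (mod 53). Since this equals -1 (≡ 52), 31 is not a QR.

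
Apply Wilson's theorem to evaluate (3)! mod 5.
(4)! = (3)! × (4) ≡ -1 mod 5. So (3)! ≡ -1 × (4)^(-1) ≡ (-1)×(-1) = 1 mod 5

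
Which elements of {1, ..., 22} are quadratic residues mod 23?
QRs mod 23: {1, 2, 3, 4, 6, 8, 9, 12, 13, 16, 18}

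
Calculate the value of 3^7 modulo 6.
By repeated squaring mod 6: 3^{1}≡3, 3^{2}≡3, 3^{4}≡3. Then 3^{7} = 3^{4+2+1} ≡ 3 × 3 × 3 ≡ 3 mod 6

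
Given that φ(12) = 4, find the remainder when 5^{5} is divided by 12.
By Euler: 5^{4} ≡ 1 mod 12 since gcd(5, 12) = 1. 5 = 1×4 + 1. So 5^{5} ≡ 5^{1} ≡ 5 mod 12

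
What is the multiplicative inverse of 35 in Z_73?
Since 73 is prime, by Fermat 35^(-1) ≡ 35^{71} ≡ 48 (mod 73). Verify: 35 × 48 = 1680 ≡ 1 (mod 73)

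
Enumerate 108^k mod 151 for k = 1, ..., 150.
108^1, 108^2, ..., 108^{150} mod 151: [108, 37, 70, 10, 23, 68, 96, 100, 79, 76, 54, 94, 35, 5, 87, 34, 48, 50, 115, 38, 27, 47, 93, 78, 119, 17, 24, 25, 133, 19, 89, 99, 122, 39, 135, 84, 12, 88, 142, 85, 120, 125, 61, 95, 143, 42, 6, 44, 71, 118, 60, 138, 106, 123, 147, 21, 3, 22, 111, 59, 30, 69, 53, 137, 149, 86, 77, 11, 131, 105, 15, 110, 102, 144, 150, 43, 114, 81, 141, 128, 83, 55, 51, 72, 75, 97, 57, 116, 146, 64, 117, 103, 101, 36, 113, 124, 104, 58, 73, 32, 134, 127, 126, 18, 132, 62, 52, 29, 112, 16, 67, 139, 63, 9, 66, 31, 26, 90, 56, 8, 109, 145, 107, 80, 33, 91, 13, 45, 28, 4, 130, 148, 129, 40, 92, 121, 82, 98, 14, 2, 65, 74, 140, 20, 46, 136, 41, 49, 7, 1]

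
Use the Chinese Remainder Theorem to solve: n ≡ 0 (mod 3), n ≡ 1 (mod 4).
M = 3 × 4 = 12. M₁ = 4, y₁ ≡ 1 (mod 3). M₂ = 3, y₂ ≡ 3 (mod 4). n = 0×4×1 + 1×3×3 ≡ 9 (mod 12)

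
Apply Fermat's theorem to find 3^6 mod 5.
By Fermat: 3^{4} ≡ 1 mod 5. So 3^{6} = 3^{4} · 3^{2} ≡ 3^{2} ≡ 4 mod 5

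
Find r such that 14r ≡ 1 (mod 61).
Since 61 is prime, by Fermat 14^(-1) ≡ 14^{59} ≡ 48 (mod 61). Verify: 14 × 48 = 672 ≡ 1 (mod 61)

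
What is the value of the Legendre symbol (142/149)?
(142/149) = 142^{74} mod 149 = 1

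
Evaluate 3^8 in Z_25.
By repeated squaring (mod 25): 3^{1}≡3, 3^{2}≡9, 3^{4}≡6, 3^{8}≡11. So 3^{8} ≡ 11 (mod 25)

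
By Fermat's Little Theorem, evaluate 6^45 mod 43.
By Fermat: 6^{42} ≡ 1 (mod 43). So 6^{45} = 6^{42} · 6^{3} ≡ 6^{3} ≡ 1 (mod 43)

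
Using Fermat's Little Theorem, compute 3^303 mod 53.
By Fermat: 3^{52} ≡ 1 (mod 53). 303 ≡ 43 (mod 52). So 3^{303} ≡ 3^{43} ≡ 8 (mod 53)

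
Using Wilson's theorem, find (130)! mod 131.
By Wilson's theorem, (130)! ≡ -1 ≡ 130 mod 131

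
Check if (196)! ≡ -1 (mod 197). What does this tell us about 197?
(196)! mod 197 = 196. Since this equals -1 (mod 197), Wilson confirms 197 is prime.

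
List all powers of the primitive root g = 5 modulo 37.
5^1, 5^2, ..., 5^{36} mod 37: [5, 25, 14, 33, 17, 11, 18, 16, 6, 30, 2, 10, 13, 28, 29, 34, 22, 36, 32, 12, 23, 4, 20, 26, 19, 21, 31, 7, 35, 27, 24, 9, 8, 3, 15, 1]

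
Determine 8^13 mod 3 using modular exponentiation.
Using Fermat: 8^{2} ≡ 1 mod 3. 13 ≡ 1 mod 2. So 8^{13} ≡ 8^{1} ≡ 2 mod 3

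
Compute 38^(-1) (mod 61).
Since 61 is prime, by Fermat 38^(-1) ≡ 38^{59} ≡ 53 (mod 61). Verify: 38 × 53 = 2014 ≡ 1 (mod 61)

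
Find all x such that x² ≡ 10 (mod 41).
The square roots of 10 mod 41 are 16 and 25. Verify: 16² = 256 ≡ 10 (mod 41)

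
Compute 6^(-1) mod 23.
Since 23 is prime, by Fermat 6^(-1) ≡ 6^{21} ≡ 4 mod 23. Verify: 6 × 4 = 24 ≡ 1 mod 23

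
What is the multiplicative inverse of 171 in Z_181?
Since 181 is prime, by Fermat 171^(-1) ≡ 171^{179} ≡ 18 mod 181. Verify: 171 × 18 = 3078 ≡ 1 mod 181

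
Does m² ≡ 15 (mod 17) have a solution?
By Euler's criterion: 15^{8} ≡ 1 (mod 17). Since this equals 1, 15 is a QR.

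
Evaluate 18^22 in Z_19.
Using Fermat: 18^{18} ≡ 1 (mod 19). 22 ≡ 4 (mod 18). So 18^{22} ≡ 18^{4} ≡ 1 (mod 19)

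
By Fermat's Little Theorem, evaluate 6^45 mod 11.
By Fermat: 6^{10} ≡ 1 mod 11. 45 = 4×10 + 5. So 6^{45} ≡ 6^{5} ≡ 10 mod 11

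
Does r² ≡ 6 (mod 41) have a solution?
By Euler's criterion: 6^{20} ≡ 40 (mod 41). Since this equals -1 (≡ 40), 6 is not a QR.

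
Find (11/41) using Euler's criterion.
(11/41) = 11^{20} mod 41 = -1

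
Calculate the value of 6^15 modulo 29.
By repeated squaring mod 29: 6^{1}≡6, 6^{2}≡7, 6^{4}≡20, 6^{8}≡23. Then 6^{15} = 6^{8+4+2+1} ≡ 23 × 20 × 7 × 6 ≡ 6 mod 29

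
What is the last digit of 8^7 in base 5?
Using Fermat: 8^{4} ≡ 1 mod 5. 7 ≡ 3 mod 4. So 8^{7} ≡ 8^{3} ≡ 2 mod 5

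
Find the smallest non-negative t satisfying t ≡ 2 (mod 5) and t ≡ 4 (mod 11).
M = 5 × 11 = 55. M₁ = 11, y₁ ≡ 1 (mod 5). M₂ = 5, y₂ ≡ 9 (mod 11). t = 2×11×1 + 4×5×9 ≡ 37 (mod 55)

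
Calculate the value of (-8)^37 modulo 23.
Using Fermat: (-8)^{22} ≡ 1 mod 23. 37 ≡ 15 mod 22. So (-8)^{37} ≡ (-8)^{15} ≡ 21 mod 23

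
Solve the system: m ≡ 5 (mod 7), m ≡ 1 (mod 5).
M = 7 × 5 = 35. M₁ = 5, y₁ ≡ 3 (mod 7). M₂ = 7, y₂ ≡ 3 (mod 5). m = 5×5×3 + 1×7×3 ≡ 26 (mod 35)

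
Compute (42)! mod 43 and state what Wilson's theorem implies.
(42)! mod 43 = 42. Since this equals -1 mod 43, Wilson confirms 43 is prime.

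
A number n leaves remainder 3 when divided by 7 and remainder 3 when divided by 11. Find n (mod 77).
M = 7 × 11 = 77. M₁ = 11, y₁ ≡ 2 (mod 7). M₂ = 7, y₂ ≡ 8 (mod 11). n = 3×11×2 + 3×7×8 ≡ 3 (mod 77)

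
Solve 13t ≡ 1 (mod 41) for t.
Since 41 is prime, by Fermat 13^(-1) ≡ 13^{39} ≡ 19 (mod 41). Verify: 13 × 19 = 247 ≡ 1 (mod 41)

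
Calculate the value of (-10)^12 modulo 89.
By repeated squaring (mod 89): (-10)^{1}≡79, (-10)^{2}≡11, (-10)^{4}≡32, (-10)^{8}≡45. Then (-10)^{12} = (-10)^{8+4} ≡ 45 × 32 ≡ 16 (mod 89)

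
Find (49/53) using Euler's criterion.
(49/53) = 49^{26} mod 53 = 1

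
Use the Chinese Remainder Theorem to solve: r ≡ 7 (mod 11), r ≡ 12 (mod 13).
M = 11 × 13 = 143. M₁ = 13, y₁ ≡ 6 (mod 11). M₂ = 11, y₂ ≡ 6 (mod 13). r = 7×13×6 + 12×11×6 ≡ 51 (mod 143)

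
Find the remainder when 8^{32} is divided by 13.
By Fermat: 8^{12} ≡ 1 (mod 13). 32 = 2×12 + 8. So 8^{32} ≡ 8^{8} ≡ 1 (mod 13)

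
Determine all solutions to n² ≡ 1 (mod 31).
The square roots of 1 mod 31 are 1 and 30. Verify: 1² = 1 ≡ 1 (mod 31)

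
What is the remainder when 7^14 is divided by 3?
Using Fermat: 7^{2} ≡ 1 mod 3. 14 ≡ 0 mod 2. So 7^{14} ≡ 7^{0} ≡ 1 mod 3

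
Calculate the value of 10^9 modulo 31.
By repeated squaring (mod 31): 10^{1}≡10, 10^{2}≡7, 10^{4}≡18, 10^{8}≡14. Then 10^{9} = 10^{8+1} ≡ 14 × 10 ≡ 16 (mod 31)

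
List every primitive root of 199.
There are φ(198) = 60 primitive roots mod 199: {3, 6, 15, 22, 30, 34, 38, 39, 41, 44, 48, 54, 68, 69, 71, 73, 75, 77, 84, 87, 95, 97, 99, 105, 108, 110, 113, 118, 119, 120, 127, 129, 133, 134, 142, 143, 146, 148, 149, 150, 152, 153, 154, 163, 164, 166, 167, 168, 170, 173, 176, 179, 183, 185, 186, 189, 190, 192, 195, 197}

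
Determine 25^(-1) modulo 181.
Since 181 is prime, by Fermat 25^(-1) ≡ 25^{179} ≡ 29 (mod 181). Verify: 25 × 29 = 725 ≡ 1 (mod 181)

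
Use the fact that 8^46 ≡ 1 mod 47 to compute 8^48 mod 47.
By Fermat: 8^{46} ≡ 1 mod 47. So 8^{48} = 8^{46} · 8^{2} ≡ 8^{2} ≡ 17 mod 47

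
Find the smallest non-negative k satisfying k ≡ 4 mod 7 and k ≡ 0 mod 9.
M = 7 × 9 = 63. M₁ = 9, y₁ ≡ 4 mod 7. M₂ = 7, y₂ ≡ 4 mod 9. k = 4×9×4 + 0×7×4 ≡ 18 mod 63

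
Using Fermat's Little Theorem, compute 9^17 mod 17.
By Fermat: 9^{16} ≡ 1 (mod 17). So 9^{17} = 9^{16} · 9^{1} ≡ 9^{1} ≡ 9 (mod 17)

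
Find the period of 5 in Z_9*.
Powers of 5 mod 9: 5^1≡5, 5^2≡7, 5^3≡8, 5^4≡4, 5^5≡2, 5^6≡1. So the order of 5 is 6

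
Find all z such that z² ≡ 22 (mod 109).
The square roots of 22 mod 109 are 26 and 83. Verify: 26² = 676 ≡ 22 (mod 109)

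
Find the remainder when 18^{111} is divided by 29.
By Fermat: 18^{28} ≡ 1 mod 29. 111 = 3×28 + 27. So 18^{111} ≡ 18^{27} ≡ 21 mod 29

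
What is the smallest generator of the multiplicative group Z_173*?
g = 2. Powers: [2, 4, 8, 16, 32, 64, 128, ...] generates all 172 non-zero residues.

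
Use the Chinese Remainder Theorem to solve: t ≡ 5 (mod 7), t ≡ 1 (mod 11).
M = 7 × 11 = 77. M₁ = 11, y₁ ≡ 2 (mod 7). M₂ = 7, y₂ ≡ 8 (mod 11). t = 5×11×2 + 1×7×8 ≡ 12 (mod 77)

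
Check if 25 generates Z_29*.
25^{7} ≡ 1 (mod 29) and 7 < 28, so ord_29(25) = 7 ≠ 28 and 25 is not a primitive root.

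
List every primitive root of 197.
There are φ(196) = 84 primitive roots mod 197: {2, 3, 5, 8, 11, 12, 13, 17, 18, 21, 27, 30, 31, 32, 35, 38, 44, 45, 46, 48, 50, 52, 56, 57, 58, 66, 67, 71, 72, 73, 74, 75, 78, 79, 80, 82, 86, 89, 91, 94, 95, 98, 99, 102, 103, 106, 108, 111, 115, 117, 118, 119, 122, 123, 124, 125, 126, 130, 131, 139, 140, 141, 145, 147, 149, 151, 152, 153, 159, 162, 165, 166, 167, 170, 176, 179, 180, 184, 185, 186, 189, 192, 194, 195}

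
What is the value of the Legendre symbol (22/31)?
(22/31) = 22^{15} mod 31 = -1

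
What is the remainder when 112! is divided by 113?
By Wilson's theorem, (112)! ≡ -1 ≡ 112 (mod 113)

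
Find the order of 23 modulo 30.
Powers of 23 mod 30: 23^1≡23, 23^2≡19, 23^3≡17, 23^4≡1. Order = 4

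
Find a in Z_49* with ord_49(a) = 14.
6 has order 14 mod 49 since 6^{14} ≡ 1 mod 49 and no smaller power works.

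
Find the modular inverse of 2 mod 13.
Since 13 is prime, by Fermat 2^(-1) ≡ 2^{11} ≡ 7 (mod 13). Verify: 2 × 7 = 14 ≡ 1 (mod 13)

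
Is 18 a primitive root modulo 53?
ord_53(18) divides 52. For each prime q|52: 18^{26}≡52, 18^{4}≡36, none ≡ 1. So 18 has order 52 and is a primitive root mod 53.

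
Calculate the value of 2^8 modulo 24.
By repeated squaring mod 24: 2^{1}≡2, 2^{2}≡4, 2^{4}≡16, 2^{8}≡16. So 2^{8} ≡ 16 mod 24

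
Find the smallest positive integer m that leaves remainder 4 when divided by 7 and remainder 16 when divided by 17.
M = 7 × 17 = 119. M₁ = 17, y₁ ≡ 5 (mod 7). M₂ = 7, y₂ ≡ 5 (mod 17). m = 4×17×5 + 16×7×5 ≡ 67 (mod 119)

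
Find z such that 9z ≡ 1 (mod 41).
Since 41 is prime, by Fermat 9^(-1) ≡ 9^{39} ≡ 32 (mod 41). Verify: 9 × 32 = 288 ≡ 1 (mod 41)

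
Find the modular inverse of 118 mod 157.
Since 157 is prime, by Fermat 118^(-1) ≡ 118^{155} ≡ 4 (mod 157). Verify: 118 × 4 = 472 ≡ 1 (mod 157)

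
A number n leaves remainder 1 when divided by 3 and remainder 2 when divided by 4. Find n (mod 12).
M = 3 × 4 = 12. M₁ = 4, y₁ ≡ 1 (mod 3). M₂ = 3, y₂ ≡ 3 (mod 4). n = 1×4×1 + 2×3×3 ≡ 10 (mod 12)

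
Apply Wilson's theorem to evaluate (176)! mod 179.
(178)! = (176)! × (177) × (178) ≡ -1 mod 179. So (176)! ≡ -1 × [(178)(177)]^(-1) ≡ 89 mod 179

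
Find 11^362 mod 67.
Using Fermat: 11^{66} ≡ 1 mod 67. 362 ≡ 32 mod 66. So 11^{362} ≡ 11^{32} ≡ 6 mod 67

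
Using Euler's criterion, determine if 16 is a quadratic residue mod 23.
By Euler's criterion: 16^{11} ≡ 1 mod 23. Since this equals 1, 16 is a QR.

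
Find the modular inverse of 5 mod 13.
Since 13 is prime, by Fermat 5^(-1) ≡ 5^{11} ≡ 8 (mod 13). Verify: 5 × 8 = 40 ≡ 1 (mod 13)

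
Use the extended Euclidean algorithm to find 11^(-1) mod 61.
Extended GCD: 11(-11) + 61(2) = 1. So 11^(-1) ≡ -11 ≡ 50 (mod 61). Verify: 11 × 50 = 550 ≡ 1 (mod 61)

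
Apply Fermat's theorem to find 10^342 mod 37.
By Fermat: 10^{36} ≡ 1 mod 37. 342 ≡ 18 mod 36. So 10^{342} ≡ 10^{18} ≡ 1 mod 37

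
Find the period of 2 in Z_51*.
Powers of 2 mod 51: 2^1≡2, 2^2≡4, 2^3≡8, 2^4≡16, 2^5≡32, 2^6≡13, 2^7≡26, 2^8≡1. ord_51(2) = 8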